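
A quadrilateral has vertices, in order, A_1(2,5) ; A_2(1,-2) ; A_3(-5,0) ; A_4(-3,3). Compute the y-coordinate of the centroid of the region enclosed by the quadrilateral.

Apply the surveyor's formula. First the cross-terms c_i = x_i·y_{i+1} − x_{i+1}·y_i:
  -9, -10, -15, -21  ⇒  2A = -55, A = -27.5.
Then Σ (y_i + y_{i+1})·c_i = -220, so ȳ = -220 / (6·(-27.5)) = 4/3.

4/3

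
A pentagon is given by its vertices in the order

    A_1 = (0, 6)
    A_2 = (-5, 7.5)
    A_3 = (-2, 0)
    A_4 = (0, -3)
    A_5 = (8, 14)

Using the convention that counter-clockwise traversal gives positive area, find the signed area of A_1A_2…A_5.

Σ = (30) + (15) + (6) + (24) + (48) = 123
Signed area = Σ/2 = 61.5 (positive ⇒ counter-clockwise traversal).

61.5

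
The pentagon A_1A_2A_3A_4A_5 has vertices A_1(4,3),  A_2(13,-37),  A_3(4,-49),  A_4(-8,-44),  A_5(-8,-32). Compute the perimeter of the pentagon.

118

|A_1A_2| = √((9)² + (-40)²) = √1681 = 41
|A_2A_3| = √((-9)² + (-12)²) = √225 = 15
|A_3A_4| = √((-12)² + (5)²) = √169 = 13
|A_4A_5| = √((0)² + (12)²) = √144 = 12
|A_5A_1| = √((12)² + (35)²) = √1369 = 37
Perimeter = 41 + 15 + 13 + 12 + 37 = 118.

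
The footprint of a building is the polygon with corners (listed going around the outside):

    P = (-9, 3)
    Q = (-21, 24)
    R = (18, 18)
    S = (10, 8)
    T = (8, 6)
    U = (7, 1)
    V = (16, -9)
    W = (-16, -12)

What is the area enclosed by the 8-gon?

804

Σ = (-153) + (-810) + (-36) + (-4) + (-34) + (-79) + (-336) + (-156) = -1608
Area = |Σ|/2 = 804.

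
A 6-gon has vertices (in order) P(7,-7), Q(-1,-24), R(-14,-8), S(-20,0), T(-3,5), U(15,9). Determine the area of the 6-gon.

516.5

Apply Gauss's area formula: 2A = Σ (x_i·y_{i+1} − x_{i+1}·y_i), indices taken mod 6.
P→Q: (7)(-24) − (-1)(-7) = -175
Q→R: (-1)(-8) − (-14)(-24) = -328
R→S: (-14)(0) − (-20)(-8) = -160
S→T: (-20)(5) − (-3)(0) = -100
T→U: (-3)(9) − (15)(5) = -102
U→P: (15)(-7) − (7)(9) = -168
Σ = -1033
Area = |Σ|/2 = 516.5.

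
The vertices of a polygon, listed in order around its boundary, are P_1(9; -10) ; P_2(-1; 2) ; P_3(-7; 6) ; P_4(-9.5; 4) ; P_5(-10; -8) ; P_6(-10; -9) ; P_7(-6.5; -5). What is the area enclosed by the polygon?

Apply the shoelace (surveyor's) formula: 2A = Σ (x_i·y_{i+1} − x_{i+1}·y_i), indices taken mod 7.
P_1→P_2: (9)(2) − (-1)(-10) = 8
P_2→P_3: (-1)(6) − (-7)(2) = 8
P_3→P_4: (-7)(4) − (-9.5)(6) = 29
P_4→P_5: (-9.5)(-8) − (-10)(4) = 116
P_5→P_6: (-10)(-9) − (-10)(-8) = 10
P_6→P_7: (-10)(-5) − (-6.5)(-9) = -8.5
P_7→P_1: (-6.5)(-10) − (9)(-5) = 110
Σ = 272.5
Area = |Σ|/2 = 136.25.

136.25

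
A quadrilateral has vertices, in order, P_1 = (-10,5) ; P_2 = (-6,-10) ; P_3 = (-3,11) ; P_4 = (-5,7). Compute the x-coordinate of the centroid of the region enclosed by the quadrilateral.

-721/113

Apply the surveyor's formula. First the cross-terms c_i = x_i·y_{i+1} − x_{i+1}·y_i:
  130, -96, 34, 45  ⇒  2A = 113, A = 56.5.
Then Σ (x_i + x_{i+1})·c_i = -2163, so x̄ = -2163 / (6·56.5) = -721/113.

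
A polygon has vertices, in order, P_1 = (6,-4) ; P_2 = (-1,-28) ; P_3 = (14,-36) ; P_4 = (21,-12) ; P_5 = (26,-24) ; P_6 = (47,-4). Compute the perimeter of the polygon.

150

|P_1P_2| = √((-7)² + (-24)²) = √625 = 25
|P_2P_3| = √((15)² + (-8)²) = √289 = 17
|P_3P_4| = √((7)² + (24)²) = √625 = 25
|P_4P_5| = √((5)² + (-12)²) = √169 = 13
|P_5P_6| = √((21)² + (20)²) = √841 = 29
|P_6P_1| = √((-41)² + (0)²) = √1681 = 41
Perimeter = 25 + 17 + 25 + 13 + 29 + 41 = 150.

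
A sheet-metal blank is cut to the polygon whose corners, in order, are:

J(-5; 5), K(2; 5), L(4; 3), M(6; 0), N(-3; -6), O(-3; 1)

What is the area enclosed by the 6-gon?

J→K: (-5)(5) − (2)(5) = -35
K→L: (2)(3) − (4)(5) = -14
L→M: (4)(0) − (6)(3) = -18
M→N: (6)(-6) − (-3)(0) = -36
N→O: (-3)(1) − (-3)(-6) = -21
O→J: (-3)(5) − (-5)(1) = -10
Σ = -134
Area = |Σ|/2 = 67.

67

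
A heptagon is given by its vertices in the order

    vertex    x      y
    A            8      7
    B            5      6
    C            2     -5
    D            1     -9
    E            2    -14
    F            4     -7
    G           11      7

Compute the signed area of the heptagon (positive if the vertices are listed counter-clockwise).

67.5

Apply Gauss's area formula: 2A = Σ (x_i·y_{i+1} − x_{i+1}·y_i), indices taken mod 7.
Σ = (13) + (-37) + (-13) + (4) + (42) + (105) + (21) = 135
Signed area = Σ/2 = 67.5 (positive ⇒ counter-clockwise traversal).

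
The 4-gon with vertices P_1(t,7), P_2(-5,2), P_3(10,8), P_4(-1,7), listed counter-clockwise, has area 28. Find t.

Write out the shoelace sum; only the two edges meeting at P_1 involve t:
2·Area = [((-1)·7 − t·7) + (t·2 − (-5)·7)] + 18
       = -5·t + 46 = 56
⇒ t = -2.

-2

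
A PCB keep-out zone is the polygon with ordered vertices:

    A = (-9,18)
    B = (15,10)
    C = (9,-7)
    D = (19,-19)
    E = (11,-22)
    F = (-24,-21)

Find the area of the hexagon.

1091

Apply Gauss's area formula: 2A = Σ (x_i·y_{i+1} − x_{i+1}·y_i), indices taken mod 6.
Σ = (-360) + (-195) + (-38) + (-209) + (-759) + (-621) = -2182
Area = |Σ|/2 = 1091.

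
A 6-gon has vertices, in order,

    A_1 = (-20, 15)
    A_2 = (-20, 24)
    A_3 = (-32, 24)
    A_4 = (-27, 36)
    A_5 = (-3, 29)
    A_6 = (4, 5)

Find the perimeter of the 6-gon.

110

|A_1A_2| = √((0)² + (9)²) = √81 = 9
|A_2A_3| = √((-12)² + (0)²) = √144 = 12
|A_3A_4| = √((5)² + (12)²) = √169 = 13
|A_4A_5| = √((24)² + (-7)²) = √625 = 25
|A_5A_6| = √((7)² + (-24)²) = √625 = 25
|A_6A_1| = √((-24)² + (10)²) = √676 = 26
Perimeter = 9 + 12 + 13 + 25 + 25 + 26 = 110.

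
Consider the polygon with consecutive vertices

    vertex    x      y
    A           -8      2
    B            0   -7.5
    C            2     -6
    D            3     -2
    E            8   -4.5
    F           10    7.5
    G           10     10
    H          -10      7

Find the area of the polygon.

213.75

Σ = (60) + (15) + (14) + (2.5) + (105) + (25) + (170) + (36) = 427.5
Area = |Σ|/2 = 213.75.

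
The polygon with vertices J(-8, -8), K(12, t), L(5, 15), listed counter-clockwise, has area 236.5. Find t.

-9

The doubled signed area Σ (x_i y_{i+1} − x_{i+1} y_i) is linear in t.
With t=0 it equals 356; the coefficient of t is -13 (from the two edges through K).
So -13·t + 356 = 2·236.5 = 473 ⇒ t = -9.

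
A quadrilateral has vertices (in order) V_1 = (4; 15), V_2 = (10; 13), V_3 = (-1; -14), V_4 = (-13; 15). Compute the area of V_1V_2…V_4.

V_1→V_2: (4)(13) − (10)(15) = -98
V_2→V_3: (10)(-14) − (-1)(13) = -127
V_3→V_4: (-1)(15) − (-13)(-14) = -197
V_4→V_1: (-13)(15) − (4)(15) = -255
Σ = -677
Area = |Σ|/2 = 338.5.

338.5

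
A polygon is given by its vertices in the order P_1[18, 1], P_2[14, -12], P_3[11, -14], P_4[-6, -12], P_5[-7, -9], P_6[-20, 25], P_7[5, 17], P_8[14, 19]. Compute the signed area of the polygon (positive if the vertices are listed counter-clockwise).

-915.5

P_1→P_2: (18)(-12) − (14)(1) = -230
P_2→P_3: (14)(-14) − (11)(-12) = -64
P_3→P_4: (11)(-12) − (-6)(-14) = -216
P_4→P_5: (-6)(-9) − (-7)(-12) = -30
P_5→P_6: (-7)(25) − (-20)(-9) = -355
P_6→P_7: (-20)(17) − (5)(25) = -465
P_7→P_8: (5)(19) − (14)(17) = -143
P_8→P_1: (14)(1) − (18)(19) = -328
Σ = -1831
Signed area = Σ/2 = -915.5 (negative ⇒ clockwise traversal).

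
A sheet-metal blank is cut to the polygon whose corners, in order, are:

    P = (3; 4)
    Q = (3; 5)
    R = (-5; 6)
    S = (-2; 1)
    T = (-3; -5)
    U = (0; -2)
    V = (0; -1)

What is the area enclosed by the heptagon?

Apply Gauss's area formula: 2A = Σ (x_i·y_{i+1} − x_{i+1}·y_i), indices taken mod 7.
P→Q: (3)(5) − (3)(4) = 3
Q→R: (3)(6) − (-5)(5) = 43
R→S: (-5)(1) − (-2)(6) = 7
S→T: (-2)(-5) − (-3)(1) = 13
T→U: (-3)(-2) − (0)(-5) = 6
U→V: (0)(-1) − (0)(-2) = 0
V→P: (0)(4) − (3)(-1) = 3
Σ = 75
Area = |Σ|/2 = 37.5.

37.5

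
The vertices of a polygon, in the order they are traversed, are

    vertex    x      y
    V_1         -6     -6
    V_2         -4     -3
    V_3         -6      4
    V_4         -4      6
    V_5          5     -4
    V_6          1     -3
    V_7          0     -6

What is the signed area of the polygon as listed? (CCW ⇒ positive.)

-63.5

Apply the surveyor's formula: 2A = Σ (x_i·y_{i+1} − x_{i+1}·y_i), indices taken mod 7.
Σ = (-6) + (-34) + (-20) + (-14) + (-11) + (-6) + (-36) = -127
Signed area = Σ/2 = -63.5 (negative ⇒ clockwise traversal).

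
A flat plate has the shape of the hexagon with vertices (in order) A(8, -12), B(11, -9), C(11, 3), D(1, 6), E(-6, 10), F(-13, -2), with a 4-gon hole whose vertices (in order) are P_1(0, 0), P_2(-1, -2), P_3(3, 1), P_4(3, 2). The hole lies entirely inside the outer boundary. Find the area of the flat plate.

Outer boundary:
A→B: (8)(-9) − (11)(-12) = 60
B→C: (11)(3) − (11)(-9) = 132
C→D: (11)(6) − (1)(3) = 63
D→E: (1)(10) − (-6)(6) = 46
E→F: (-6)(-2) − (-13)(10) = 142
F→A: (-13)(-12) − (8)(-2) = 172
Σ = 615
Area = |Σ|/2 = 307.5.
Hole:
Cross-terms: 0, 5, 3, 0  ⇒  Σ = 8
Area = |Σ|/2 = 4.
Net area = 307.5 − 4 = 303.5.

303.5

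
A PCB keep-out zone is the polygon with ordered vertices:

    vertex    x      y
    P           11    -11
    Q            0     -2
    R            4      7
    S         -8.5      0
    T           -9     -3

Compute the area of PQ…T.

Cross-terms: -22, 8, 59.5, 25.5, 132  ⇒  Σ = 203
Area = |Σ|/2 = 101.5.

101.5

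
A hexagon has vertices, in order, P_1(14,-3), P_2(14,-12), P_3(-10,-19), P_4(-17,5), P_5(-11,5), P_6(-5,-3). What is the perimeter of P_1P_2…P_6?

94

|P_1P_2| = √((0)² + (-9)²) = √81 = 9
|P_2P_3| = √((-24)² + (-7)²) = √625 = 25
|P_3P_4| = √((-7)² + (24)²) = √625 = 25
|P_4P_5| = √((6)² + (0)²) = √36 = 6
|P_5P_6| = √((6)² + (-8)²) = √100 = 10
|P_6P_1| = √((19)² + (0)²) = √361 = 19
Perimeter = 9 + 25 + 25 + 6 + 10 + 19 = 94.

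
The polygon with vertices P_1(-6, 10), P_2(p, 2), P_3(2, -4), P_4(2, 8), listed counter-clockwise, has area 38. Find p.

0

Write out the shoelace sum; only the two edges meeting at P_2 involve p:
2·Area = [((-6)·2 − p·10) + (p·(-4) − 2·2)] + 92
       = -14·p + 76 = 76
⇒ p = 0.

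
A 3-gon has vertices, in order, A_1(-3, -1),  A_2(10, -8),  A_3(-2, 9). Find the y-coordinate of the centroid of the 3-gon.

0

Apply Gauss's area formula. First the cross-terms c_i = x_i·y_{i+1} − x_{i+1}·y_i:
  34, 74, 29  ⇒  2A = 137, A = 68.5.
Then Σ (y_i + y_{i+1})·c_i = 0, so ȳ = 0 / (6·68.5) = 0.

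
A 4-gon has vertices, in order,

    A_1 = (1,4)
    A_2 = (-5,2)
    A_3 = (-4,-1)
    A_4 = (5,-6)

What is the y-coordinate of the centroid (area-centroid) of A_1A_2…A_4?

Apply the shoelace (surveyor's) formula. First the cross-terms c_i = x_i·y_{i+1} − x_{i+1}·y_i:
  22, 13, 29, 26  ⇒  2A = 90, A = 45.
Then Σ (y_i + y_{i+1})·c_i = -110, so ȳ = -110 / (6·45) = -11/27.

-11/27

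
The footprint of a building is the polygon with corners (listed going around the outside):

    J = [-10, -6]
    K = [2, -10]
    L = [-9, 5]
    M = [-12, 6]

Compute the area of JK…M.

85

Apply Gauss's area formula: 2A = Σ (x_i·y_{i+1} − x_{i+1}·y_i), indices taken mod 4.
J→K: (-10)(-10) − (2)(-6) = 112
K→L: (2)(5) − (-9)(-10) = -80
L→M: (-9)(6) − (-12)(5) = 6
M→J: (-12)(-6) − (-10)(6) = 132
Σ = 170
Area = |Σ|/2 = 85.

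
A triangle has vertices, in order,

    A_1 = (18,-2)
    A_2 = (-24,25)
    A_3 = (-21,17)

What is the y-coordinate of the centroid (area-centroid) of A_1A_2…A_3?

40/3

Apply Gauss's area formula. First the cross-terms c_i = x_i·y_{i+1} − x_{i+1}·y_i:
  402, 117, -264  ⇒  2A = 255, A = 127.5.
Then Σ (y_i + y_{i+1})·c_i = 10200, so ȳ = 10200 / (6·127.5) = 40/3.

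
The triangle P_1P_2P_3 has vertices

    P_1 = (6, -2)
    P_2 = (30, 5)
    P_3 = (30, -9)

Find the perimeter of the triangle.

|P_1P_2| = √((24)² + (7)²) = √625 = 25
|P_2P_3| = √((0)² + (-14)²) = √196 = 14
|P_3P_1| = √((-24)² + (7)²) = √625 = 25
Perimeter = 25 + 14 + 25 = 64.

64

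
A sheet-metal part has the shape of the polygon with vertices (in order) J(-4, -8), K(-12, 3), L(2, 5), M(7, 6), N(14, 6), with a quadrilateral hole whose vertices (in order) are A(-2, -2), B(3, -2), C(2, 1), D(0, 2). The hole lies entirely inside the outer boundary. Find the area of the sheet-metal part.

151

Outer boundary:
Apply Gauss's area formula: 2A = Σ (x_i·y_{i+1} − x_{i+1}·y_i), indices taken mod 5.
Σ = (-108) + (-66) + (-23) + (-42) + (-88) = -327
Area = |Σ|/2 = 163.5.
Hole:
Cross-terms: 10, 7, 4, 4  ⇒  Σ = 25
Area = |Σ|/2 = 12.5.
Net area = 163.5 − 12.5 = 151.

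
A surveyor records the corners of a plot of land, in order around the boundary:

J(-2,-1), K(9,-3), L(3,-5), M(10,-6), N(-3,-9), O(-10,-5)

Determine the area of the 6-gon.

Σ = (15) + (-36) + (32) + (-108) + (-75) + (0) = -172
Area = |Σ|/2 = 86.

86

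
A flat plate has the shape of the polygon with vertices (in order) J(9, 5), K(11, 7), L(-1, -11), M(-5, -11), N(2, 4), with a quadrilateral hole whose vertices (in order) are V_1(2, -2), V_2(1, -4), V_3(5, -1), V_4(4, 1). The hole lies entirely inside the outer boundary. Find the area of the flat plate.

81

Outer boundary:
Apply the shoelace (surveyor's) formula: 2A = Σ (x_i·y_{i+1} − x_{i+1}·y_i), indices taken mod 5.
Σ = (8) + (-114) + (-44) + (2) + (-26) = -174
Area = |Σ|/2 = 87.
Hole:
Σ = (-6) + (19) + (9) + (-10) = 12
Area = |Σ|/2 = 6.
Net area = 87 − 6 = 81.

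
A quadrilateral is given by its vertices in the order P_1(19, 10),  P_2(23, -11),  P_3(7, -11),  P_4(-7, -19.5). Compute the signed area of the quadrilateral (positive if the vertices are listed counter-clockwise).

-264

Σ = (-439) + (-176) + (-213.5) + (300.5) = -528
Signed area = Σ/2 = -264 (negative ⇒ clockwise traversal).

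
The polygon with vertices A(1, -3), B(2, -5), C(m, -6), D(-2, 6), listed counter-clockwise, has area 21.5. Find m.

6

Write out the shoelace sum; only the two edges meeting at C involve m:
2·Area = [(2·(-6) − m·(-5)) + (m·6 − (-2)·(-6))] + 1
       = 11·m + -23 = 43
⇒ m = 6.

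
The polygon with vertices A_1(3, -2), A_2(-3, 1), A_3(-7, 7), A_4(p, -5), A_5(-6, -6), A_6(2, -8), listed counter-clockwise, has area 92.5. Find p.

-9

The doubled signed area Σ (x_i y_{i+1} − x_{i+1} y_i) is linear in p.
With p=0 it equals 68; the coefficient of p is -13 (from the two edges through A_4).
So -13·p + 68 = 2·92.5 = 185 ⇒ p = -9.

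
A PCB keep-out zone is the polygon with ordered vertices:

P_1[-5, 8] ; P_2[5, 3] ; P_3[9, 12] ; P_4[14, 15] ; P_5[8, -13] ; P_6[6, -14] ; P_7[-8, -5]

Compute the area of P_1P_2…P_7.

Apply Gauss's area formula: 2A = Σ (x_i·y_{i+1} − x_{i+1}·y_i), indices taken mod 7.
Σ = (-55) + (33) + (-33) + (-302) + (-34) + (-142) + (-89) = -622
Area = |Σ|/2 = 311.

311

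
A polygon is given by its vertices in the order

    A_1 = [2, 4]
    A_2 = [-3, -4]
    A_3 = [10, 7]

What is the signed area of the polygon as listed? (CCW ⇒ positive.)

24.5

Σ = (4) + (19) + (26) = 49
Signed area = Σ/2 = 24.5 (positive ⇒ counter-clockwise traversal).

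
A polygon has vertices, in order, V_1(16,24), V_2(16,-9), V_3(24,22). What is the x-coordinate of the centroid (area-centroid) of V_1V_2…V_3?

56/3

Apply the shoelace formula. First the cross-terms c_i = x_i·y_{i+1} − x_{i+1}·y_i:
  -528, 568, 224  ⇒  2A = 264, A = 132.
Then Σ (x_i + x_{i+1})·c_i = 14784, so x̄ = 14784 / (6·132) = 56/3.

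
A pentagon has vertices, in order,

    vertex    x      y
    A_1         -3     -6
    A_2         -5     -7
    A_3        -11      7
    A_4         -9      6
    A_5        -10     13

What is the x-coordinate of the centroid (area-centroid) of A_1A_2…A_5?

-860/123

Apply the shoelace (surveyor's) formula. First the cross-terms c_i = x_i·y_{i+1} − x_{i+1}·y_i:
  -9, -112, -3, -57, 99  ⇒  2A = -82, A = -41.
Then Σ (x_i + x_{i+1})·c_i = 1720, so x̄ = 1720 / (6·(-41)) = -860/123.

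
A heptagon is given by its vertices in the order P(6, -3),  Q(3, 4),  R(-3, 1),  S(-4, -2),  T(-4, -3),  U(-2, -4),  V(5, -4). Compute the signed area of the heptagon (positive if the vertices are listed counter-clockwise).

Apply Gauss's area formula: 2A = Σ (x_i·y_{i+1} − x_{i+1}·y_i), indices taken mod 7.
Σ = (33) + (15) + (10) + (4) + (10) + (28) + (9) = 109
Signed area = Σ/2 = 54.5 (positive ⇒ counter-clockwise traversal).

54.5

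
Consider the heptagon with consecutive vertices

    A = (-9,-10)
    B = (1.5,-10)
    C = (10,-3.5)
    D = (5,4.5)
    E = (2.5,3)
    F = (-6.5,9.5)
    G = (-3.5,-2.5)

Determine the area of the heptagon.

185.625

Cross-terms: 105, 94.75, 62.5, 3.75, 43.25, 49.5, 12.5  ⇒  Σ = 371.25
Area = |Σ|/2 = 185.625.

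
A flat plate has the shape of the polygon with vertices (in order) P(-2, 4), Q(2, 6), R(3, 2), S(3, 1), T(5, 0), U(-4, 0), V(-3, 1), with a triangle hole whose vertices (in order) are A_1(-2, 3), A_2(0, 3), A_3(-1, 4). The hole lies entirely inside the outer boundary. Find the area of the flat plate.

27

Outer boundary:
Apply Gauss's area formula: 2A = Σ (x_i·y_{i+1} − x_{i+1}·y_i), indices taken mod 7.
Cross-terms: -20, -14, -3, -5, 0, -4, -10  ⇒  Σ = -56
Area = |Σ|/2 = 28.
Hole:
Apply the surveyor's formula: 2A = Σ (x_i·y_{i+1} − x_{i+1}·y_i), indices taken mod 3.
A_1→A_2: (-2)(3) − (0)(3) = -6
A_2→A_3: (0)(4) − (-1)(3) = 3
A_3→A_1: (-1)(3) − (-2)(4) = 5
Σ = 2
Area = |Σ|/2 = 1.
Net area = 28 − 1 = 27.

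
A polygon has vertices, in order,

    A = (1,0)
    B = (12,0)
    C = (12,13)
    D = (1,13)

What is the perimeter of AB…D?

|AB| = √((11)² + (0)²) = √121 = 11
|BC| = √((0)² + (13)²) = √169 = 13
|CD| = √((-11)² + (0)²) = √121 = 11
|DA| = √((0)² + (-13)²) = √169 = 13
Perimeter = 11 + 13 + 11 + 13 = 48.

48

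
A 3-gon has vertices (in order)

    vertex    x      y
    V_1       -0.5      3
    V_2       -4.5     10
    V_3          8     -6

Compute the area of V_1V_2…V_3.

Apply the surveyor's formula: 2A = Σ (x_i·y_{i+1} − x_{i+1}·y_i), indices taken mod 3.
Σ = (8.5) + (-53) + (21) = -23.5
Area = |Σ|/2 = 11.75.

11.75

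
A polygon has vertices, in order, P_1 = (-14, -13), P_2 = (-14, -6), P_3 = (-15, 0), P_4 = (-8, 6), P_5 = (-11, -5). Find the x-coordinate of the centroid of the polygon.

Apply the shoelace (surveyor's) formula. First the cross-terms c_i = x_i·y_{i+1} − x_{i+1}·y_i:
  -98, -90, -90, 106, 73  ⇒  2A = -99, A = -49.5.
Then Σ (x_i + x_{i+1})·c_i = 3585, so x̄ = 3585 / (6·(-49.5)) = -1195/99.

-1195/99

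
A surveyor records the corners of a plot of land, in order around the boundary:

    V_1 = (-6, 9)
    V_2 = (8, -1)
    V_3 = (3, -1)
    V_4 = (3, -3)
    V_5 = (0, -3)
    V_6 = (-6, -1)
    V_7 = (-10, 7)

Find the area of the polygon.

V_1→V_2: (-6)(-1) − (8)(9) = -66
V_2→V_3: (8)(-1) − (3)(-1) = -5
V_3→V_4: (3)(-3) − (3)(-1) = -6
V_4→V_5: (3)(-3) − (0)(-3) = -9
V_5→V_6: (0)(-1) − (-6)(-3) = -18
V_6→V_7: (-6)(7) − (-10)(-1) = -52
V_7→V_1: (-10)(9) − (-6)(7) = -48
Σ = -204
Area = |Σ|/2 = 102.

102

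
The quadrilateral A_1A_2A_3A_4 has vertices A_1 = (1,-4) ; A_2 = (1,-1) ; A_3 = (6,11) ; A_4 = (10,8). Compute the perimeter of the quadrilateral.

36

|A_1A_2| = √((0)² + (3)²) = √9 = 3
|A_2A_3| = √((5)² + (12)²) = √169 = 13
|A_3A_4| = √((4)² + (-3)²) = √25 = 5
|A_4A_1| = √((-9)² + (-12)²) = √225 = 15
Perimeter = 3 + 13 + 5 + 15 = 36.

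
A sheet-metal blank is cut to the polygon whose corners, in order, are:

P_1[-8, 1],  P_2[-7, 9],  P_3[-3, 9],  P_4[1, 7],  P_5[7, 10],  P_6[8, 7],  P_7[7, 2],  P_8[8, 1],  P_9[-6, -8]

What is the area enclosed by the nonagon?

185.5

P_1→P_2: (-8)(9) − (-7)(1) = -65
P_2→P_3: (-7)(9) − (-3)(9) = -36
P_3→P_4: (-3)(7) − (1)(9) = -30
P_4→P_5: (1)(10) − (7)(7) = -39
P_5→P_6: (7)(7) − (8)(10) = -31
P_6→P_7: (8)(2) − (7)(7) = -33
P_7→P_8: (7)(1) − (8)(2) = -9
P_8→P_9: (8)(-8) − (-6)(1) = -58
P_9→P_1: (-6)(1) − (-8)(-8) = -70
Σ = -371
Area = |Σ|/2 = 185.5.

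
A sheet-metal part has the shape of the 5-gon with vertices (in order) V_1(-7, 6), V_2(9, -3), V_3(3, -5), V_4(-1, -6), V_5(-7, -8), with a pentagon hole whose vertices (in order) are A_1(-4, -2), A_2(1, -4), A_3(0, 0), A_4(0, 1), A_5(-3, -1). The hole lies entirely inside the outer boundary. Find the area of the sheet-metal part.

Outer boundary:
Σ = (-33) + (-36) + (-23) + (-34) + (-98) = -224
Area = |Σ|/2 = 112.
Hole:
Apply the surveyor's formula: 2A = Σ (x_i·y_{i+1} − x_{i+1}·y_i), indices taken mod 5.
A_1→A_2: (-4)(-4) − (1)(-2) = 18
A_2→A_3: (1)(0) − (0)(-4) = 0
A_3→A_4: (0)(1) − (0)(0) = 0
A_4→A_5: (0)(-1) − (-3)(1) = 3
A_5→A_1: (-3)(-2) − (-4)(-1) = 2
Σ = 23
Area = |Σ|/2 = 11.5.
Net area = 112 − 11.5 = 100.5.

100.5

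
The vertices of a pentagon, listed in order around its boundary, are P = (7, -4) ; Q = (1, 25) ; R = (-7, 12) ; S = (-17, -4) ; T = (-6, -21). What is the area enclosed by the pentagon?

551

Apply the shoelace formula: 2A = Σ (x_i·y_{i+1} − x_{i+1}·y_i), indices taken mod 5.
Σ = (179) + (187) + (232) + (333) + (171) = 1102
Area = |Σ|/2 = 551.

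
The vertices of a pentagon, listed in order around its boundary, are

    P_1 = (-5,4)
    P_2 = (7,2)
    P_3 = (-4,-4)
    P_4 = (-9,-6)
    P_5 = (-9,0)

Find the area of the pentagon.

Apply the surveyor's formula: 2A = Σ (x_i·y_{i+1} − x_{i+1}·y_i), indices taken mod 5.
Cross-terms: -38, -20, -12, -54, -36  ⇒  Σ = -160
Area = |Σ|/2 = 80.

80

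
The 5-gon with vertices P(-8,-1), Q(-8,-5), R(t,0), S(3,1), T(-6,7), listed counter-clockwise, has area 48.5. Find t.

-4

Write out the shoelace sum; only the two edges meeting at R involve t:
2·Area = [((-8)·0 − t·(-5)) + (t·1 − 3·0)] + 121
       = 6·t + 121 = 97
⇒ t = -4.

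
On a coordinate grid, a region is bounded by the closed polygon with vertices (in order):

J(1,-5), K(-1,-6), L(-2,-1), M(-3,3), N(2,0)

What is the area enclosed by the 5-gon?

23.5

J→K: (1)(-6) − (-1)(-5) = -11
K→L: (-1)(-1) − (-2)(-6) = -11
L→M: (-2)(3) − (-3)(-1) = -9
M→N: (-3)(0) − (2)(3) = -6
N→J: (2)(-5) − (1)(0) = -10
Σ = -47
Area = |Σ|/2 = 23.5.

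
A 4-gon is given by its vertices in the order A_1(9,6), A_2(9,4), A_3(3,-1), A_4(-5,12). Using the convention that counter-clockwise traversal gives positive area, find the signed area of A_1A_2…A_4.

Apply Gauss's area formula: 2A = Σ (x_i·y_{i+1} − x_{i+1}·y_i), indices taken mod 4.
Σ = (-18) + (-21) + (31) + (-138) = -146
Signed area = Σ/2 = -73 (negative ⇒ clockwise traversal).

-73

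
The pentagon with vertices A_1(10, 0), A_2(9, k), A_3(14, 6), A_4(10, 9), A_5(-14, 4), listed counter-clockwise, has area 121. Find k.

The doubled signed area Σ (x_i y_{i+1} − x_{i+1} y_i) is linear in k.
With k=0 it equals 246; the coefficient of k is -4 (from the two edges through A_2).
So -4·k + 246 = 2·121 = 242 ⇒ k = 1.

1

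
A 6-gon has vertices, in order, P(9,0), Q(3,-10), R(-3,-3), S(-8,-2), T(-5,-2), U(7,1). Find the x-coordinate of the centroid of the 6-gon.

362/141

Apply the surveyor's formula. First the cross-terms c_i = x_i·y_{i+1} − x_{i+1}·y_i:
  -90, -39, -18, 6, 9, -9  ⇒  2A = -141, A = -70.5.
Then Σ (x_i + x_{i+1})·c_i = -1086, so x̄ = -1086 / (6·(-70.5)) = 362/141.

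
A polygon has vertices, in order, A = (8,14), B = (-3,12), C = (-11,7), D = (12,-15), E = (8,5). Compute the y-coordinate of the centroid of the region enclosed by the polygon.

Apply Gauss's area formula. First the cross-terms c_i = x_i·y_{i+1} − x_{i+1}·y_i:
  138, 111, 81, 180, 72  ⇒  2A = 582, A = 291.
Then Σ (y_i + y_{i+1})·c_i = 4617, so ȳ = 4617 / (6·291) = 513/194.

513/194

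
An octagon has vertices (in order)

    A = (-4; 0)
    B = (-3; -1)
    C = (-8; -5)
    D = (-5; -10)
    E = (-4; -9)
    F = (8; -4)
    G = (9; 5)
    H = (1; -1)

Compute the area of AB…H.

108.5

Σ = (4) + (7) + (55) + (5) + (88) + (76) + (-14) + (-4) = 217
Area = |Σ|/2 = 108.5.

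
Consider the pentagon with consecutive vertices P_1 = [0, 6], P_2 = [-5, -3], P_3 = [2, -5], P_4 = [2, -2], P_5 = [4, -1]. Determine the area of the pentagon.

Apply Gauss's area formula: 2A = Σ (x_i·y_{i+1} − x_{i+1}·y_i), indices taken mod 5.
Σ = (30) + (31) + (6) + (6) + (24) = 97
Area = |Σ|/2 = 48.5.

48.5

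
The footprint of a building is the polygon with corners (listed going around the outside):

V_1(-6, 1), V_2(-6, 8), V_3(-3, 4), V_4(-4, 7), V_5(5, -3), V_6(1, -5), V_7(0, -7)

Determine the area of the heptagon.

70.5

Apply Gauss's area formula: 2A = Σ (x_i·y_{i+1} − x_{i+1}·y_i), indices taken mod 7.
Σ = (-42) + (0) + (-5) + (-23) + (-22) + (-7) + (-42) = -141
Area = |Σ|/2 = 70.5.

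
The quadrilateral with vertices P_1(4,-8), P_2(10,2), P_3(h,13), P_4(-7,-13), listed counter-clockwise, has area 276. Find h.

-9

The doubled signed area Σ (x_i y_{i+1} − x_{i+1} y_i) is linear in h.
With h=0 it equals 417; the coefficient of h is -15 (from the two edges through P_3).
So -15·h + 417 = 2·276 = 552 ⇒ h = -9.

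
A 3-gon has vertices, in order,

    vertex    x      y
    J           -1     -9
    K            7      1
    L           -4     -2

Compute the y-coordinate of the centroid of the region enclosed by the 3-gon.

Apply the shoelace (surveyor's) formula. First the cross-terms c_i = x_i·y_{i+1} − x_{i+1}·y_i:
  62, -10, 34  ⇒  2A = 86, A = 43.
Then Σ (y_i + y_{i+1})·c_i = -860, so ȳ = -860 / (6·43) = -10/3.

-10/3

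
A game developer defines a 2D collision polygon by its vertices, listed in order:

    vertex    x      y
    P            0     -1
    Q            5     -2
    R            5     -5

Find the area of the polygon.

P→Q: (0)(-2) − (5)(-1) = 5
Q→R: (5)(-5) − (5)(-2) = -15
R→P: (5)(-1) − (0)(-5) = -5
Σ = -15
Area = |Σ|/2 = 7.5.

7.5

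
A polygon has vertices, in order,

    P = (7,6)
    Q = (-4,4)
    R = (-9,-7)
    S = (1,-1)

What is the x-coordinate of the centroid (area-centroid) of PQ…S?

-140/87

Apply the shoelace (surveyor's) formula. First the cross-terms c_i = x_i·y_{i+1} − x_{i+1}·y_i:
  52, 64, 16, 13  ⇒  2A = 145, A = 72.5.
Then Σ (x_i + x_{i+1})·c_i = -700, so x̄ = -700 / (6·72.5) = -140/87.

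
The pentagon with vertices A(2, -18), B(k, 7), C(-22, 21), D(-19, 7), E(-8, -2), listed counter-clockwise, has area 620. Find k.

15

Write out the shoelace sum; only the two edges meeting at B involve k:
2·Area = [(2·7 − k·(-18)) + (k·21 − (-22)·7)] + 487
       = 39·k + 655 = 1240
⇒ k = 15.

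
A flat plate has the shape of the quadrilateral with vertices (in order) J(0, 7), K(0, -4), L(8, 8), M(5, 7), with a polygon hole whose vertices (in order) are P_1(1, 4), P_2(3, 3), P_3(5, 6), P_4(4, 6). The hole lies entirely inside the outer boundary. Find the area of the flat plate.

Outer boundary:
Apply Gauss's area formula: 2A = Σ (x_i·y_{i+1} − x_{i+1}·y_i), indices taken mod 4.
Cross-terms: 0, 32, 16, 35  ⇒  Σ = 83
Area = |Σ|/2 = 41.5.
Hole:
Σ = (-9) + (3) + (6) + (10) = 10
Area = |Σ|/2 = 5.
Net area = 41.5 − 5 = 36.5.

36.5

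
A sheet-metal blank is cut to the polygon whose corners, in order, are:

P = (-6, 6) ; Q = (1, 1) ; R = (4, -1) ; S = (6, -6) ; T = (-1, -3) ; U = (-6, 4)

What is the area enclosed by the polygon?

46.5

Apply the surveyor's formula: 2A = Σ (x_i·y_{i+1} − x_{i+1}·y_i), indices taken mod 6.
P→Q: (-6)(1) − (1)(6) = -12
Q→R: (1)(-1) − (4)(1) = -5
R→S: (4)(-6) − (6)(-1) = -18
S→T: (6)(-3) − (-1)(-6) = -24
T→U: (-1)(4) − (-6)(-3) = -22
U→P: (-6)(6) − (-6)(4) = -12
Σ = -93
Area = |Σ|/2 = 46.5.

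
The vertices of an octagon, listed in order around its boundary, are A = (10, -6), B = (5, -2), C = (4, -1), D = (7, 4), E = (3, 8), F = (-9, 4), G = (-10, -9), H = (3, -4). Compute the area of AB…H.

187

Σ = (10) + (3) + (23) + (44) + (84) + (121) + (67) + (22) = 374
Area = |Σ|/2 = 187.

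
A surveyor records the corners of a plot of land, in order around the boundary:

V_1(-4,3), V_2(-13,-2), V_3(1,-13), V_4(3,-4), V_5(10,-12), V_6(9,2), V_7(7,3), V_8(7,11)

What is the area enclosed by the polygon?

259.5

Cross-terms: 47, 171, 35, 4, 128, 13, 56, 65  ⇒  Σ = 519
Area = |Σ|/2 = 259.5.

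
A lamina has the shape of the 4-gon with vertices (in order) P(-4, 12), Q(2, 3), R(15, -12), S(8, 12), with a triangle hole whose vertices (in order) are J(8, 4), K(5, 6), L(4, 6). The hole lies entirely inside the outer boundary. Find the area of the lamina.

Outer boundary:
Cross-terms: -36, -69, 276, 144  ⇒  Σ = 315
Area = |Σ|/2 = 157.5.
Hole:
Apply the shoelace (surveyor's) formula: 2A = Σ (x_i·y_{i+1} − x_{i+1}·y_i), indices taken mod 3.
J→K: (8)(6) − (5)(4) = 28
K→L: (5)(6) − (4)(6) = 6
L→J: (4)(4) − (8)(6) = -32
Σ = 2
Area = |Σ|/2 = 1.
Net area = 157.5 − 1 = 156.5.

156.5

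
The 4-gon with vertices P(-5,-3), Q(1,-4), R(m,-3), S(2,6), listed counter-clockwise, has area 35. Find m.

Write out the shoelace sum; only the two edges meeting at R involve m:
2·Area = [(1·(-3) − m·(-4)) + (m·6 − 2·(-3))] + 47
       = 10·m + 50 = 70
⇒ m = 2.

2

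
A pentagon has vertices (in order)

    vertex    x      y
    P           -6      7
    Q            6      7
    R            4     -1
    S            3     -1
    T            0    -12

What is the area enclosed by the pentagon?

Apply the surveyor's formula: 2A = Σ (x_i·y_{i+1} − x_{i+1}·y_i), indices taken mod 5.
Cross-terms: -84, -34, -1, -36, -72  ⇒  Σ = -227
Area = |Σ|/2 = 113.5.

113.5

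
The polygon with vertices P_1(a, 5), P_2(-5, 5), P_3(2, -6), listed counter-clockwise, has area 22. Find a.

The doubled signed area Σ (x_i y_{i+1} − x_{i+1} y_i) is linear in a.
With a=0 it equals 55; the coefficient of a is 11 (from the two edges through P_1).
So 11·a + 55 = 2·22 = 44 ⇒ a = -1.

-1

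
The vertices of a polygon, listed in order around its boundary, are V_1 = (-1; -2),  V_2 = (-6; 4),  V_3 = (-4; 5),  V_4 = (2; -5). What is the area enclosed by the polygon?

14.5

Apply Gauss's area formula: 2A = Σ (x_i·y_{i+1} − x_{i+1}·y_i), indices taken mod 4.
V_1→V_2: (-1)(4) − (-6)(-2) = -16
V_2→V_3: (-6)(5) − (-4)(4) = -14
V_3→V_4: (-4)(-5) − (2)(5) = 10
V_4→V_1: (2)(-2) − (-1)(-5) = -9
Σ = -29
Area = |Σ|/2 = 14.5.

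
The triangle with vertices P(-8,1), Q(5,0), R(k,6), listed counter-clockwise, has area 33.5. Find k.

The doubled signed area Σ (x_i y_{i+1} − x_{i+1} y_i) is linear in k.
With k=0 it equals 73; the coefficient of k is 1 (from the two edges through R).
So 1·k + 73 = 2·33.5 = 67 ⇒ k = -6.

-6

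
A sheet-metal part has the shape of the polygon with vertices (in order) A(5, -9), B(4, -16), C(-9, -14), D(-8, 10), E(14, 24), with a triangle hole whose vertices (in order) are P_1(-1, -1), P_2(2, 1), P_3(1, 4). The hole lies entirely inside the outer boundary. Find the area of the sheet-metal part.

Outer boundary:
Apply the shoelace formula: 2A = Σ (x_i·y_{i+1} − x_{i+1}·y_i), indices taken mod 5.
Cross-terms: -44, -200, -202, -332, -246  ⇒  Σ = -1024
Area = |Σ|/2 = 512.
Hole:
Apply the shoelace (surveyor's) formula: 2A = Σ (x_i·y_{i+1} − x_{i+1}·y_i), indices taken mod 3.
Σ = (1) + (7) + (3) = 11
Area = |Σ|/2 = 5.5.
Net area = 512 − 5.5 = 506.5.

506.5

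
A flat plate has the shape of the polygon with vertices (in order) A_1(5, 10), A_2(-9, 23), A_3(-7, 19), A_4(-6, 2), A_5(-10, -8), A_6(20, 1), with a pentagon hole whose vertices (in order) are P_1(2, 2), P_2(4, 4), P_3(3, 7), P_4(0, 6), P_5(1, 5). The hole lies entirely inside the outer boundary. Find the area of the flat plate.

344

Outer boundary:
A_1→A_2: (5)(23) − (-9)(10) = 205
A_2→A_3: (-9)(19) − (-7)(23) = -10
A_3→A_4: (-7)(2) − (-6)(19) = 100
A_4→A_5: (-6)(-8) − (-10)(2) = 68
A_5→A_6: (-10)(1) − (20)(-8) = 150
A_6→A_1: (20)(10) − (5)(1) = 195
Σ = 708
Area = |Σ|/2 = 354.
Hole:
Apply the shoelace (surveyor's) formula: 2A = Σ (x_i·y_{i+1} − x_{i+1}·y_i), indices taken mod 5.
P_1→P_2: (2)(4) − (4)(2) = 0
P_2→P_3: (4)(7) − (3)(4) = 16
P_3→P_4: (3)(6) − (0)(7) = 18
P_4→P_5: (0)(5) − (1)(6) = -6
P_5→P_1: (1)(2) − (2)(5) = -8
Σ = 20
Area = |Σ|/2 = 10.
Net area = 354 − 10 = 344.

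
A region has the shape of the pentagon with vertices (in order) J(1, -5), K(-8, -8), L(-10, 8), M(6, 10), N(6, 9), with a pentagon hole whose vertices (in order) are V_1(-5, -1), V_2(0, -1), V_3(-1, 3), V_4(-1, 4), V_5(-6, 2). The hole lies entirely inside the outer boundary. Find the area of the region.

172

Outer boundary:
J→K: (1)(-8) − (-8)(-5) = -48
K→L: (-8)(8) − (-10)(-8) = -144
L→M: (-10)(10) − (6)(8) = -148
M→N: (6)(9) − (6)(10) = -6
N→J: (6)(-5) − (1)(9) = -39
Σ = -385
Area = |Σ|/2 = 192.5.
Hole:
Cross-terms: 5, -1, -1, 22, 16  ⇒  Σ = 41
Area = |Σ|/2 = 20.5.
Net area = 192.5 − 20.5 = 172.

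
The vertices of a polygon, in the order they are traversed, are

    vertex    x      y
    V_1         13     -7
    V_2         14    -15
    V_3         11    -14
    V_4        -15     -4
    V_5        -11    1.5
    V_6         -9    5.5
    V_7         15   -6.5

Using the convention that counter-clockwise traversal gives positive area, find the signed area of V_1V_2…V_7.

-270

Apply the shoelace (surveyor's) formula: 2A = Σ (x_i·y_{i+1} − x_{i+1}·y_i), indices taken mod 7.
Σ = (-97) + (-31) + (-254) + (-66.5) + (-47) + (-24) + (-20.5) = -540
Signed area = Σ/2 = -270 (negative ⇒ clockwise traversal).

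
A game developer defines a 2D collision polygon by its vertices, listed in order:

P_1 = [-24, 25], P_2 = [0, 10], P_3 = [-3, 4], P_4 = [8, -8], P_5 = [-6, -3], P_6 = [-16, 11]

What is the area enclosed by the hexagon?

P_1→P_2: (-24)(10) − (0)(25) = -240
P_2→P_3: (0)(4) − (-3)(10) = 30
P_3→P_4: (-3)(-8) − (8)(4) = -8
P_4→P_5: (8)(-3) − (-6)(-8) = -72
P_5→P_6: (-6)(11) − (-16)(-3) = -114
P_6→P_1: (-16)(25) − (-24)(11) = -136
Σ = -540
Area = |Σ|/2 = 270.

270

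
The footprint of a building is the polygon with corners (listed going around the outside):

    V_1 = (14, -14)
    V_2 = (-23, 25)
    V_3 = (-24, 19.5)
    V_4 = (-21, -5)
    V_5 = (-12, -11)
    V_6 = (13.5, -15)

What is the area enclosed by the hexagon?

Apply the surveyor's formula: 2A = Σ (x_i·y_{i+1} − x_{i+1}·y_i), indices taken mod 6.
V_1→V_2: (14)(25) − (-23)(-14) = 28
V_2→V_3: (-23)(19.5) − (-24)(25) = 151.5
V_3→V_4: (-24)(-5) − (-21)(19.5) = 529.5
V_4→V_5: (-21)(-11) − (-12)(-5) = 171
V_5→V_6: (-12)(-15) − (13.5)(-11) = 328.5
V_6→V_1: (13.5)(-14) − (14)(-15) = 21
Σ = 1229.5
Area = |Σ|/2 = 614.75.

614.75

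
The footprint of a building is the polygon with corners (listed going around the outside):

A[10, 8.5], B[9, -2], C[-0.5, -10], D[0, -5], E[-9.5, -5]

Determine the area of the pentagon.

131.625

Apply the surveyor's formula: 2A = Σ (x_i·y_{i+1} − x_{i+1}·y_i), indices taken mod 5.
Cross-terms: -96.5, -91, 2.5, -47.5, -30.75  ⇒  Σ = -263.25
Area = |Σ|/2 = 131.625.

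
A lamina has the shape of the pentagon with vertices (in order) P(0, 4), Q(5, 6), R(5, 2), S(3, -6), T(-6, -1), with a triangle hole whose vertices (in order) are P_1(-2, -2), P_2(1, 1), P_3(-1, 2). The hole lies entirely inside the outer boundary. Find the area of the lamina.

Outer boundary:
Σ = (-20) + (-20) + (-36) + (-39) + (-24) = -139
Area = |Σ|/2 = 69.5.
Hole:
Apply the surveyor's formula: 2A = Σ (x_i·y_{i+1} − x_{i+1}·y_i), indices taken mod 3.
Cross-terms: 0, 3, 6  ⇒  Σ = 9
Area = |Σ|/2 = 4.5.
Net area = 69.5 − 4.5 = 65.

65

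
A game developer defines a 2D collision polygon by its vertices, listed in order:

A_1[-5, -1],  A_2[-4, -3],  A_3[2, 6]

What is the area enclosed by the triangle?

10.5

Apply Gauss's area formula: 2A = Σ (x_i·y_{i+1} − x_{i+1}·y_i), indices taken mod 3.
Cross-terms: 11, -18, 28  ⇒  Σ = 21
Area = |Σ|/2 = 10.5.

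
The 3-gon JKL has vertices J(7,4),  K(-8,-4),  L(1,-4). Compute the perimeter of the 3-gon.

|JK| = √((-15)² + (-8)²) = √289 = 17
|KL| = √((9)² + (0)²) = √81 = 9
|LJ| = √((6)² + (8)²) = √100 = 10
Perimeter = 17 + 9 + 10 = 36.

36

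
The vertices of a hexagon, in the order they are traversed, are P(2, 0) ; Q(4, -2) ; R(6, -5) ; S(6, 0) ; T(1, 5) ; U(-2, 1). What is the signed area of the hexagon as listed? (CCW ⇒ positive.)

28.5

Apply the surveyor's formula: 2A = Σ (x_i·y_{i+1} − x_{i+1}·y_i), indices taken mod 6.
Σ = (-4) + (-8) + (30) + (30) + (11) + (-2) = 57
Signed area = Σ/2 = 28.5 (positive ⇒ counter-clockwise traversal).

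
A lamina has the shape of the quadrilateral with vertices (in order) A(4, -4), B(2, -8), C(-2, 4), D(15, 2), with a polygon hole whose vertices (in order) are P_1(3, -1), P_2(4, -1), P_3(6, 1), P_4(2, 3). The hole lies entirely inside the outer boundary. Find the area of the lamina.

Outer boundary:
Apply Gauss's area formula: 2A = Σ (x_i·y_{i+1} − x_{i+1}·y_i), indices taken mod 4.
A→B: (4)(-8) − (2)(-4) = -24
B→C: (2)(4) − (-2)(-8) = -8
C→D: (-2)(2) − (15)(4) = -64
D→A: (15)(-4) − (4)(2) = -68
Σ = -164
Area = |Σ|/2 = 82.
Hole:
Σ = (1) + (10) + (16) + (-11) = 16
Area = |Σ|/2 = 8.
Net area = 82 − 8 = 74.

74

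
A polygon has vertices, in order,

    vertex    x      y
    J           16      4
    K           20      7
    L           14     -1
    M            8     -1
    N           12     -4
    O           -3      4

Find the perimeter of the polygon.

|JK| = √((4)² + (3)²) = √25 = 5
|KL| = √((-6)² + (-8)²) = √100 = 10
|LM| = √((-6)² + (0)²) = √36 = 6
|MN| = √((4)² + (-3)²) = √25 = 5
|NO| = √((-15)² + (8)²) = √289 = 17
|OJ| = √((19)² + (0)²) = √361 = 19
Perimeter = 5 + 10 + 6 + 5 + 17 + 19 = 62.

62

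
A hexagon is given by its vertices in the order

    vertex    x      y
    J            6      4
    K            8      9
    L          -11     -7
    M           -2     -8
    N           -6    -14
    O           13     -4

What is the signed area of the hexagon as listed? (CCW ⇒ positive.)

200.5

Cross-terms: 22, 43, 74, -20, 206, 76  ⇒  Σ = 401
Signed area = Σ/2 = 200.5 (positive ⇒ counter-clockwise traversal).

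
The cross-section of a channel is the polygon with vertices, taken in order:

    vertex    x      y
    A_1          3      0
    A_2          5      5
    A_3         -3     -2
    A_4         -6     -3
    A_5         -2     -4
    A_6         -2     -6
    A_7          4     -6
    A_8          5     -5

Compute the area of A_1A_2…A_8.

Apply the surveyor's formula: 2A = Σ (x_i·y_{i+1} − x_{i+1}·y_i), indices taken mod 8.
A_1→A_2: (3)(5) − (5)(0) = 15
A_2→A_3: (5)(-2) − (-3)(5) = 5
A_3→A_4: (-3)(-3) − (-6)(-2) = -3
A_4→A_5: (-6)(-4) − (-2)(-3) = 18
A_5→A_6: (-2)(-6) − (-2)(-4) = 4
A_6→A_7: (-2)(-6) − (4)(-6) = 36
A_7→A_8: (4)(-5) − (5)(-6) = 10
A_8→A_1: (5)(0) − (3)(-5) = 15
Σ = 100
Area = |Σ|/2 = 50.

50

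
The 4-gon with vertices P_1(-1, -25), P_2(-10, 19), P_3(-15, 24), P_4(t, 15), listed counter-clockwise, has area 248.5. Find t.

Write out the shoelace sum; only the two edges meeting at P_4 involve t:
2·Area = [((-15)·15 − t·24) + (t·(-25) − (-1)·15)] + -224
       = -49·t + -434 = 497
⇒ t = -19.

-19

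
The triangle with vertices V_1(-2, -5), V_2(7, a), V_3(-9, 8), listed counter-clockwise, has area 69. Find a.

-2

Write out the shoelace sum; only the two edges meeting at V_2 involve a:
2·Area = [((-2)·a − 7·(-5)) + (7·8 − (-9)·a)] + 61
       = 7·a + 152 = 138
⇒ a = -2.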